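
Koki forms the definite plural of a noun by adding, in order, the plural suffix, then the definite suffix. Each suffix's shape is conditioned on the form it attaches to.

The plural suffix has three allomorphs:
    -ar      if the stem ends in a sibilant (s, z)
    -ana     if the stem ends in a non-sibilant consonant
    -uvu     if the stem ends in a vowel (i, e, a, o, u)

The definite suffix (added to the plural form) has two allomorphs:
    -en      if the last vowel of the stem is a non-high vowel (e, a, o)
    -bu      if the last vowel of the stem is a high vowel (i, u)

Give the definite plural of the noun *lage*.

lageuvubu

*lage*: final sound = /e/, a vowel → -uvu → *lageuvu*.
The last vowel of the plural form *lageuvu* is /u/, which is a high vowel, so the definite suffix is -bu, giving *lageuvubu*.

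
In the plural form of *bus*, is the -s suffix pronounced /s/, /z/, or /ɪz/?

The stem *bus* ends in a sibilant (/s, z, ʃ, ʒ, tʃ, dʒ/).
The plural suffix surfaces as /ɪz/ after sibilants, /s/ after other voiceless consonants, and /z/ after other voiced sounds.
So the plural -s on *bus* is pronounced /ɪz/.

/ɪz/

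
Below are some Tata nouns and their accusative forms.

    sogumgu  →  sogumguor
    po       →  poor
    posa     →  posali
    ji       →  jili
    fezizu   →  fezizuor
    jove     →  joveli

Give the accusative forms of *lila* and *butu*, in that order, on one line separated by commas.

The pattern is rounding harmony: -or when the last vowel of the stem is a rounded vowel (*sogumgu*, *po*, *fezizu*); -li when the last vowel of the stem is an unrounded vowel (*posa*, *ji*, *jove*).
*lila* — last vowel /a/ (an unrounded vowel) → -li → *lilali*.
*butu*: last vowel = /u/, a rounded vowel → -or → *butuor*.

lilali, butuor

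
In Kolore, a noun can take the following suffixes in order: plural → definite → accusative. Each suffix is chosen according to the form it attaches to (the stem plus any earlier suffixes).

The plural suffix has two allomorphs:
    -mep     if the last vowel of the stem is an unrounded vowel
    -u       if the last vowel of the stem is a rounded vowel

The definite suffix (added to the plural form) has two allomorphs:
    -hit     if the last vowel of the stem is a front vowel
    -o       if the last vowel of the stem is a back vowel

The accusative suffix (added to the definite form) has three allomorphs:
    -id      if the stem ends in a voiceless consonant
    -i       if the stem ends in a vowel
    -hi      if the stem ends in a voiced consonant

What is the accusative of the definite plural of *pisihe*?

pisihemephitid

*pisihe* — last vowel /e/ (an unrounded vowel) → -mep → *pisihemep*.
The last vowel of the plural form *pisihemep* is /e/, which is a front vowel, so the definite suffix is -hit, giving *pisihemephit*.
Since the final sound of the definite form *pisihemephit* is /t/ (a voiceless consonant), it takes -id, giving *pisihemephitid*.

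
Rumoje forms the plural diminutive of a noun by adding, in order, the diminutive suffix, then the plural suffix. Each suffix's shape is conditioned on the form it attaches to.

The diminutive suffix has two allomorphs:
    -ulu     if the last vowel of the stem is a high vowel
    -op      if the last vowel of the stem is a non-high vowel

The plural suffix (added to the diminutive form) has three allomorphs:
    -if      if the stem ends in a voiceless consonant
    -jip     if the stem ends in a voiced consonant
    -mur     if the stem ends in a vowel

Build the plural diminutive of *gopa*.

The last vowel of *gopa* is /a/, which is a non-high vowel, so the diminutive suffix is -op, giving *gopaop*.
The diminutive form *gopaop* — final sound /p/ (a voiceless consonant) → -if → *gopaopif*.

gopaopif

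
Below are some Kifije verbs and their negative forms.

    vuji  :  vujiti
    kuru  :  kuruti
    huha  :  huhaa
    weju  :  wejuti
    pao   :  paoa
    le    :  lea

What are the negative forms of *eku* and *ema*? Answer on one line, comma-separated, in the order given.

ekuti, emaa

The suffix is conditioned by the last vowel: -ti when the last vowel of the stem is a high vowel (*vuji*, *kuru*, *weju*); -a when the last vowel of the stem is a non-high vowel (*huha*, *pao*, *le*).
*eku*: last vowel = /u/, a high vowel → -ti → *ekuti*.
*ema* — last vowel /a/ (a non-high vowel) → -a → *emaa*.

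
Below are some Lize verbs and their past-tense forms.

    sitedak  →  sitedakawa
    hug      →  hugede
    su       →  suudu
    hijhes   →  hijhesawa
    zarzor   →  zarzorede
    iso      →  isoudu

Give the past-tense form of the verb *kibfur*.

kibfurede

Looking at the final sound of each stem: -awa when the stem ends in a voiceless consonant (*sitedak*, *hijhes*); -ede when the stem ends in a voiced consonant (*hug*, *zarzor*); -udu when the stem ends in a vowel (*su*, *iso*).
*kibfur*: final sound = /r/, a voiced consonant → -ede → *kibfurede*.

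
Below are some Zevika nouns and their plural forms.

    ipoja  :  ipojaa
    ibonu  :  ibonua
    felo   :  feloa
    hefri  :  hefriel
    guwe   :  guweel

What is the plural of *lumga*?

The alternation tracks the last vowel of the stem — -el when the last vowel of the stem is a front vowel (*hefri*, *guwe*); -a when the last vowel of the stem is a back vowel (*ipoja*, *ibonu*, *felo*).
*lumga* — last vowel /a/ (a back vowel) → -a → *lumgaa*.

lumgaa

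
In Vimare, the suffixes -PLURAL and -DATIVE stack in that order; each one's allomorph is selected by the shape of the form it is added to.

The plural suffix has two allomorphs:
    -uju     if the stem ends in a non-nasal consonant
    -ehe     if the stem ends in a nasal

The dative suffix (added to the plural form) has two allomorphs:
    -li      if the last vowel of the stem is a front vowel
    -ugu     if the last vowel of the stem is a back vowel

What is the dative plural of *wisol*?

wisolujuugu

Since the final consonant of *wisol* is /l/ (non-nasal), it takes -uju, giving *wisoluju*.
The last vowel of the plural form *wisoluju* is /u/, which is a back vowel, so the dative suffix is -ugu, giving *wisolujuugu*.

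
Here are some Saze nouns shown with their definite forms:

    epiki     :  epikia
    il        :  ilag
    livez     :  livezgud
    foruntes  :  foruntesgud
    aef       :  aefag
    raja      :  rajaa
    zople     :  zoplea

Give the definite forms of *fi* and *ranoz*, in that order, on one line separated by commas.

fia, ranozgud

Looking at the final sound of each stem: -gud when the stem ends in a sibilant (*livez*, *foruntes*); -ag when the stem ends in a non-sibilant consonant (*il*, *aef*); -a when the stem ends in a vowel (*epiki*, *raja*, *zople*).
*fi* — final sound /i/ (a vowel) → -a → *fia*.
Since the final sound of *ranoz* is /z/ (a sibilant), it takes -gud, giving *ranozgud*.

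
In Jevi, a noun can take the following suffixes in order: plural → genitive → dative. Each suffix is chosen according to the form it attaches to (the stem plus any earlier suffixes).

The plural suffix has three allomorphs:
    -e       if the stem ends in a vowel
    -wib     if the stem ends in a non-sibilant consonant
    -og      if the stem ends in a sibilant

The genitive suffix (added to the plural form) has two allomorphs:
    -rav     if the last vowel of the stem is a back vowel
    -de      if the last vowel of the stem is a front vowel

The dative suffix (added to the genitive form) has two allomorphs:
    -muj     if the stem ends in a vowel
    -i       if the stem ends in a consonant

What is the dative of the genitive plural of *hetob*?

The final sound of *hetob* is /b/, which is a non-sibilant consonant, so the plural suffix is -wib, giving *hetobwib*.
The plural form *hetobwib*: last vowel = /i/, a front vowel → -de → *hetobwibde*.
Since the final sound of the genitive form *hetobwibde* is /e/ (a vowel), it takes -muj, giving *hetobwibdemuj*.

hetobwibdemuj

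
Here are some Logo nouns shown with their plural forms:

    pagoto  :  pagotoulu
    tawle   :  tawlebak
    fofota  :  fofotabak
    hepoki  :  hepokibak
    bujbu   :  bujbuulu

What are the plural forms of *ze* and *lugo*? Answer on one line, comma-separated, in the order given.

zebak, lugoulu

The alternation tracks the last vowel of the stem — -ulu when the last vowel of the stem is a rounded vowel (*pagoto*, *bujbu*); -bak when the last vowel of the stem is an unrounded vowel (*tawle*, *fofota*, *hepoki*).
*ze* — last vowel /e/ (an unrounded vowel) → -bak → *zebak*.
*lugo*: last vowel = /o/, a rounded vowel → -ulu → *lugoulu*.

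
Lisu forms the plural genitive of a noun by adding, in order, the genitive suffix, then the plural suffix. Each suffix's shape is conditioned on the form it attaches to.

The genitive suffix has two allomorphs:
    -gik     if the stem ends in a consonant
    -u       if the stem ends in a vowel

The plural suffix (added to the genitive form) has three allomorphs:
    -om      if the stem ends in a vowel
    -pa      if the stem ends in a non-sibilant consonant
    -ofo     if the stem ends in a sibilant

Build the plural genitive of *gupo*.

gupouom

The final sound of *gupo* is /o/, which is a vowel, so the genitive suffix is -u, giving *gupou*.
The genitive form *gupou* — final sound /u/ (a vowel) → -om → *gupouom*.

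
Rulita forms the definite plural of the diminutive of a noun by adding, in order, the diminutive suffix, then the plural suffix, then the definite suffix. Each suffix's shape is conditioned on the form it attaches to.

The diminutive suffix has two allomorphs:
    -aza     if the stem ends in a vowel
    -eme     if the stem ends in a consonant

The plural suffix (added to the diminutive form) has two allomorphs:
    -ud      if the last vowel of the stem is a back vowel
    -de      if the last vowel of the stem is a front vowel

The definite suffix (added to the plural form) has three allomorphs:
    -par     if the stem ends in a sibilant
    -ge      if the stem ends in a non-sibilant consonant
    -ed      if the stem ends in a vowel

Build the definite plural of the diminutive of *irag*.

iragemedeed

*irag*: final sound = /g/, a consonant → -eme → *irageme*.
The diminutive form *irageme*: last vowel = /e/, a front vowel → -de → *iragemede*.
Since the final sound of the plural form *iragemede* is /e/ (a vowel), it takes -ed, giving *iragemedeed*.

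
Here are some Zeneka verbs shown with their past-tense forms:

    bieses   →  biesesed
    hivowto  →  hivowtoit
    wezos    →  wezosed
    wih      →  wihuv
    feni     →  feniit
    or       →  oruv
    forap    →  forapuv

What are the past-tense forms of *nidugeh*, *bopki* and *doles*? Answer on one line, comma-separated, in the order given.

Looking at the final sound of each stem: -ed when the stem ends in a sibilant (*bieses*, *wezos*); -uv when the stem ends in a non-sibilant consonant (*wih*, *or*, *forap*); -it when the stem ends in a vowel (*hivowto*, *feni*).
Since the final sound of *nidugeh* is /h/ (a non-sibilant consonant), it takes -uv, giving *nidugehuv*.
*bopki* — final sound /i/ (a vowel) → -it → *bopkiit*.
The final sound of *doles* is /s/, which is a sibilant, so the suffix is -ed, giving *dolesed*.

nidugehuv, bopkiit, dolesed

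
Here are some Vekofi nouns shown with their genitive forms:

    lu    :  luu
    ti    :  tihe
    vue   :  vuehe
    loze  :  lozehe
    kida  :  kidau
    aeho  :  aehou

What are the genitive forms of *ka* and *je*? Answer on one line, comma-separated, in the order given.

Looking at the last vowel of each stem: -he when the last vowel of the stem is a front vowel (*ti*, *vue*, *loze*); -u when the last vowel of the stem is a back vowel (*lu*, *kida*, *aeho*).
*ka* — last vowel /a/ (a back vowel) → -u → *kau*.
*je*: last vowel = /e/, a front vowel → -he → *jehe*.

kau, jehe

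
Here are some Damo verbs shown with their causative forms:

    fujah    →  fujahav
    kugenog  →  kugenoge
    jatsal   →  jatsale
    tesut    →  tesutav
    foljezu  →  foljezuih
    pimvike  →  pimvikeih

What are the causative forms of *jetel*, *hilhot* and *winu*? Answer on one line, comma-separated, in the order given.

jetele, hilhotav, winuih

The alternation tracks the final sound of the stem — -av when the stem ends in a voiceless consonant (*fujah*, *tesut*); -e when the stem ends in a voiced consonant (*kugenog*, *jatsal*); -ih when the stem ends in a vowel (*foljezu*, *pimvike*).
*jetel*: final sound = /l/, a voiced consonant → -e → *jetele*.
The final sound of *hilhot* is /t/, which is a voiceless consonant, so the suffix is -av, giving *hilhotav*.
The final sound of *winu* is /u/, which is a vowel, so the suffix is -ih, giving *winuih*.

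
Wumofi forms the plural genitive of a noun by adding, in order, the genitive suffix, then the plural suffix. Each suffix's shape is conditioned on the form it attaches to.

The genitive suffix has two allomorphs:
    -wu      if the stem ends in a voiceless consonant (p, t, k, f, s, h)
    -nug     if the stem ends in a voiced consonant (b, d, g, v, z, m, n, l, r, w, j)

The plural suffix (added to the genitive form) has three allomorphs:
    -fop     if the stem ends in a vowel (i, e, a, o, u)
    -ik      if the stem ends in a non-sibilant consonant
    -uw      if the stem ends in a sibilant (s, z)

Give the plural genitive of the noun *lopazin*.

lopazinnugik

The final consonant of *lopazin* is /n/, which is voiced, so the genitive suffix is -nug, giving *lopazinnug*.
The genitive form *lopazinnug* — final sound /g/ (a non-sibilant consonant) → -ik → *lopazinnugik*.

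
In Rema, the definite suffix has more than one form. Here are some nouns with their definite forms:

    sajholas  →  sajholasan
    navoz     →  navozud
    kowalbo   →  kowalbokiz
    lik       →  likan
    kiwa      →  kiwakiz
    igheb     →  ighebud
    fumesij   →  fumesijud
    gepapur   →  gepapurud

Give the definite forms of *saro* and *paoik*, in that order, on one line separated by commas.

sarokiz, paoikan

The suffix is conditioned by the final sound: -an when the stem ends in a voiceless consonant (*sajholas*, *lik*); -ud when the stem ends in a voiced consonant (*navoz*, *igheb*, *fumesij*, *gepapur*); -kiz when the stem ends in a vowel (*kowalbo*, *kiwa*).
The final sound of *saro* is /o/, which is a vowel, so the suffix is -kiz, giving *sarokiz*.
The final sound of *paoik* is /k/, which is a voiceless consonant, so the suffix is -an, giving *paoikan*.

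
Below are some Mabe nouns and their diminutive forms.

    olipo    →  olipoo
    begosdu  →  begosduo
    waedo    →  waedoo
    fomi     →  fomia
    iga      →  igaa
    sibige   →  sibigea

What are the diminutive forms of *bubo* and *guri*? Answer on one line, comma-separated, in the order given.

buboo, guria

The suffix is conditioned by the last vowel: -o when the last vowel of the stem is a rounded vowel (*olipo*, *begosdu*, *waedo*); -a when the last vowel of the stem is an unrounded vowel (*fomi*, *iga*, *sibige*).
*bubo*: last vowel = /o/, a rounded vowel → -o → *buboo*.
*guri*: last vowel = /i/, an unrounded vowel → -a → *guria*.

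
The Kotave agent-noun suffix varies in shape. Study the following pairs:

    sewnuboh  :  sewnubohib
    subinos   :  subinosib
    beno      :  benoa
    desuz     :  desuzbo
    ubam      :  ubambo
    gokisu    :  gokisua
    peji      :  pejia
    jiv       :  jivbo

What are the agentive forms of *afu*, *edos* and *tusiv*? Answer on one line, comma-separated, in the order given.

The alternation tracks the final sound of the stem — -ib when the stem ends in a voiceless consonant (*sewnuboh*, *subinos*); -bo when the stem ends in a voiced consonant (*desuz*, *ubam*, *jiv*); -a when the stem ends in a vowel (*beno*, *gokisu*, *peji*).
Since the final sound of *afu* is /u/ (a vowel), it takes -a, giving *afua*.
*edos*: final sound = /s/, a voiceless consonant → -ib → *edosib*.
The final sound of *tusiv* is /v/, which is a voiced consonant, so the suffix is -bo, giving *tusivbo*.

afua, edosib, tusivbo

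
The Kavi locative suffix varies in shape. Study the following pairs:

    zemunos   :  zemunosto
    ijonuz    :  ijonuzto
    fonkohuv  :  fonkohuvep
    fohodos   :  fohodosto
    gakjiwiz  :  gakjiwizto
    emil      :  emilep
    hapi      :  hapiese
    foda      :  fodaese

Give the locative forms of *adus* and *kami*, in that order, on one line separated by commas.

The pattern is sibilance of the final sound: -to when the stem ends in a sibilant (*zemunos*, *ijonuz*, *fohodos*, *gakjiwiz*); -ep when the stem ends in a non-sibilant consonant (*fonkohuv*, *emil*); -ese when the stem ends in a vowel (*hapi*, *foda*).
*adus* — final sound /s/ (a sibilant) → -to → *adusto*.
Since the final sound of *kami* is /i/ (a vowel), it takes -ese, giving *kamiese*.

adusto, kamiese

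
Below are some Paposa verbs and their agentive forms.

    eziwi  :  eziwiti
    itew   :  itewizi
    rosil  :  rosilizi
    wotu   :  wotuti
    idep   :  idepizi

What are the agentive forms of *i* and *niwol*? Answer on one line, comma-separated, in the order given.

iti, niwolizi

Looking at the final sound of each stem: -izi when the stem ends in a consonant (*itew*, *rosil*, *idep*); -ti when the stem ends in a vowel (*eziwi*, *wotu*).
The final sound of *i* is /i/, which is a vowel, so the suffix is -ti, giving *iti*.
Since the final sound of *niwol* is /l/ (a consonant), it takes -izi, giving *niwolizi*.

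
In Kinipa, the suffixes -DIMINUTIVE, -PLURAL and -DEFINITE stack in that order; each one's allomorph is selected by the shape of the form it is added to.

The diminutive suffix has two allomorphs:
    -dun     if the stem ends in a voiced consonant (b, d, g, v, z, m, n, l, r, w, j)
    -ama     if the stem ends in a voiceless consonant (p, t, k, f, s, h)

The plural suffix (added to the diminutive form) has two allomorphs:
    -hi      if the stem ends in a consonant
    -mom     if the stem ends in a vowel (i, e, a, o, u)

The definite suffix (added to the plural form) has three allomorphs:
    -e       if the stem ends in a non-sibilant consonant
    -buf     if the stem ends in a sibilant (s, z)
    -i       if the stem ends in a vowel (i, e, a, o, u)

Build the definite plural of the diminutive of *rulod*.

ruloddunhii

*rulod* — final consonant /d/ (voiced) → -dun → *ruloddun*.
The diminutive form *ruloddun* — final sound /n/ (a consonant) → -hi → *ruloddunhi*.
The plural form *ruloddunhi* — final sound /i/ (a vowel) → -i → *ruloddunhii*.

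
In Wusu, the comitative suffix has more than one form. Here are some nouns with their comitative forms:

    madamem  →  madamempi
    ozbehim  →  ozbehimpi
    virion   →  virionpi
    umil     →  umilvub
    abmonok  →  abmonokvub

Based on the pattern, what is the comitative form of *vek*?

The suffix is conditioned by the final consonant: -pi when the stem ends in a nasal (*madamem*, *ozbehim*, *virion*); -vub when the stem ends in a non-nasal consonant (*umil*, *abmonok*).
*vek* — final consonant /k/ (non-nasal) → -vub → *vekvub*.

vekvub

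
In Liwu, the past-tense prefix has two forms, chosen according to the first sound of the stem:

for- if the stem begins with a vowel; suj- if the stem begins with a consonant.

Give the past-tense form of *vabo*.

sujvabo

The first sound of *vabo* is /v/, which is a consonant, so the prefix is suj-, giving *sujvabo*.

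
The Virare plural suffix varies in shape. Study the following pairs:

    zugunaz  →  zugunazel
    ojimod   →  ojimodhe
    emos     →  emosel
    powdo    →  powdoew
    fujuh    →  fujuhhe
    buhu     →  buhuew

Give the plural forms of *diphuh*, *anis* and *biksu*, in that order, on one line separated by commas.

The alternation tracks the final sound of the stem — -el when the stem ends in a sibilant (*zugunaz*, *emos*); -he when the stem ends in a non-sibilant consonant (*ojimod*, *fujuh*); -ew when the stem ends in a vowel (*powdo*, *buhu*).
*diphuh*: final sound = /h/, a non-sibilant consonant → -he → *diphuhhe*.
Since the final sound of *anis* is /s/ (a sibilant), it takes -el, giving *anisel*.
*biksu*: final sound = /u/, a vowel → -ew → *biksuew*.

diphuhhe, anisel, biksuew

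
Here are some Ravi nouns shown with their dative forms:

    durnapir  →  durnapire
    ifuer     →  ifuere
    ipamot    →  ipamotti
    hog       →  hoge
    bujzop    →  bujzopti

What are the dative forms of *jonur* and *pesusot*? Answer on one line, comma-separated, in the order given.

The alternation tracks the final consonant of the stem — -ti when the stem ends in a voiceless consonant (*ipamot*, *bujzop*); -e when the stem ends in a voiced consonant (*durnapir*, *ifuer*, *hog*).
Since the final consonant of *jonur* is /r/ (voiced), it takes -e, giving *jonure*.
*pesusot*: final consonant = /t/, voiceless → -ti → *pesusotti*.

jonure, pesusotti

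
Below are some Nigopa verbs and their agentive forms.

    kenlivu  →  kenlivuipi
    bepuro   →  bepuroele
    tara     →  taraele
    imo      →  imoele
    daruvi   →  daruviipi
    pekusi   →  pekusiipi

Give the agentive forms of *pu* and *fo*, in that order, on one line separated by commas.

The pattern is height harmony: -ipi when the last vowel of the stem is a high vowel (*kenlivu*, *daruvi*, *pekusi*); -ele when the last vowel of the stem is a non-high vowel (*bepuro*, *tara*, *imo*).
The last vowel of *pu* is /u/, which is a high vowel, so the suffix is -ipi, giving *puipi*.
*fo*: last vowel = /o/, a non-high vowel → -ele → *foele*.

puipi, foele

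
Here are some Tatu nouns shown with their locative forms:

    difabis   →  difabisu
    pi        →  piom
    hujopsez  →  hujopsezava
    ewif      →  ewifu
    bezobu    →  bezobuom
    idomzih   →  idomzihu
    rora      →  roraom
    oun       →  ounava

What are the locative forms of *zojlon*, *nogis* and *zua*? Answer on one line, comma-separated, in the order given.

zojlonava, nogisu, zuaom

Looking at the final sound of each stem: -u when the stem ends in a voiceless consonant (*difabis*, *ewif*, *idomzih*); -ava when the stem ends in a voiced consonant (*hujopsez*, *oun*); -om when the stem ends in a vowel (*pi*, *bezobu*, *rora*).
The final sound of *zojlon* is /n/, which is a voiced consonant, so the suffix is -ava, giving *zojlonava*.
*nogis*: final sound = /s/, a voiceless consonant → -u → *nogisu*.
The final sound of *zua* is /a/, which is a vowel, so the suffix is -om, giving *zuaom*.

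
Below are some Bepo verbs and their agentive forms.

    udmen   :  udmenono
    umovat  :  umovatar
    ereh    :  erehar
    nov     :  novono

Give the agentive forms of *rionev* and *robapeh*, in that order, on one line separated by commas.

rionevono, robapehar

The alternation tracks the final consonant of the stem — -ar when the stem ends in a voiceless consonant (*umovat*, *ereh*); -ono when the stem ends in a voiced consonant (*udmen*, *nov*).
*rionev*: final consonant = /v/, voiced → -ono → *rionevono*.
Since the final consonant of *robapeh* is /h/ (voiceless), it takes -ar, giving *robapehar*.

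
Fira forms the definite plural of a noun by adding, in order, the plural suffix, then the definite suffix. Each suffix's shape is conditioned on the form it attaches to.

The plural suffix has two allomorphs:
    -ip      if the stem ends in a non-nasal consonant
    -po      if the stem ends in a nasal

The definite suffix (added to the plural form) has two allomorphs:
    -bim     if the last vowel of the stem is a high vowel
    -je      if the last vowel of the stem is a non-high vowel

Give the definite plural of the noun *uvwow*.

uvwowipbim

The final consonant of *uvwow* is /w/, which is non-nasal, so the plural suffix is -ip, giving *uvwowip*.
Since the last vowel of the plural form *uvwowip* is /i/ (a high vowel), it takes -bim, giving *uvwowipbim*.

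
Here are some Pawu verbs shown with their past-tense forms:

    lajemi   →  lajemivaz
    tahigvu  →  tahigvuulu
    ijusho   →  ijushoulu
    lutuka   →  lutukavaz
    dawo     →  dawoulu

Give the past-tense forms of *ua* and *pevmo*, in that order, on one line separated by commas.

uavaz, pevmoulu

The pattern is rounding harmony: -ulu when the last vowel of the stem is a rounded vowel (*tahigvu*, *ijusho*, *dawo*); -vaz when the last vowel of the stem is an unrounded vowel (*lajemi*, *lutuka*).
The last vowel of *ua* is /a/, which is an unrounded vowel, so the suffix is -vaz, giving *uavaz*.
Since the last vowel of *pevmo* is /o/ (a rounded vowel), it takes -ulu, giving *pevmoulu*.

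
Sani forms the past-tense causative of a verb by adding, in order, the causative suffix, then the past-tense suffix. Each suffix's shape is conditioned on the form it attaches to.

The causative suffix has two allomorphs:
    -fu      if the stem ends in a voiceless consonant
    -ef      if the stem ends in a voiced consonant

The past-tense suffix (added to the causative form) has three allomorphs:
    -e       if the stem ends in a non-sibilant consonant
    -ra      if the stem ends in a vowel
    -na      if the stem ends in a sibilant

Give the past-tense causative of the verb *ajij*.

ajijefe

Since the final consonant of *ajij* is /j/ (voiced), it takes -ef, giving *ajijef*.
The causative form *ajijef*: final sound = /f/, a non-sibilant consonant → -e → *ajijefe*.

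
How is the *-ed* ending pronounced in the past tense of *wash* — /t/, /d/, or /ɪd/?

The stem *wash* ends in a voiceless consonant other than /t/.
The -ed suffix is realized as /ɪd/ after /t, d/; as /t/ after other voiceless consonants; and as /d/ after other voiced sounds.
So -ed on *wash* is pronounced /t/.

/t/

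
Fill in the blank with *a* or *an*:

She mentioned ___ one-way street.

a

The indefinite article is chosen by the initial *sound* of the following word, not its spelling.
*one-way* begins with the sound /wʌ/ (*one* pronounced /wʌn/) — a consonant sound.
So the article is *a*: She mentioned a one-way street.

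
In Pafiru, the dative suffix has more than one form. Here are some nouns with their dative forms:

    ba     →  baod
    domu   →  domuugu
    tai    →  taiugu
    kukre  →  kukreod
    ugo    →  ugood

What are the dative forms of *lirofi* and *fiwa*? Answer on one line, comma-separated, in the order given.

lirofiugu, fiwaod

The alternation tracks the last vowel of the stem — -ugu when the last vowel of the stem is a high vowel (*domu*, *tai*); -od when the last vowel of the stem is a non-high vowel (*ba*, *kukre*, *ugo*).
*lirofi* — last vowel /i/ (a high vowel) → -ugu → *lirofiugu*.
The last vowel of *fiwa* is /a/, which is a non-high vowel, so the suffix is -od, giving *fiwaod*.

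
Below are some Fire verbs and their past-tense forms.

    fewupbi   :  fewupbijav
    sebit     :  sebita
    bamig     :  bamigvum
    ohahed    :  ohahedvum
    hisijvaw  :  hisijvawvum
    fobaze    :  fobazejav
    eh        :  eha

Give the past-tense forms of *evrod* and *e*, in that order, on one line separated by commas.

evrodvum, ejav

Looking at the final sound of each stem: -a when the stem ends in a voiceless consonant (*sebit*, *eh*); -vum when the stem ends in a voiced consonant (*bamig*, *ohahed*, *hisijvaw*); -jav when the stem ends in a vowel (*fewupbi*, *fobaze*).
*evrod* — final sound /d/ (a voiced consonant) → -vum → *evrodvum*.
The final sound of *e* is /e/, which is a vowel, so the suffix is -jav, giving *ejav*.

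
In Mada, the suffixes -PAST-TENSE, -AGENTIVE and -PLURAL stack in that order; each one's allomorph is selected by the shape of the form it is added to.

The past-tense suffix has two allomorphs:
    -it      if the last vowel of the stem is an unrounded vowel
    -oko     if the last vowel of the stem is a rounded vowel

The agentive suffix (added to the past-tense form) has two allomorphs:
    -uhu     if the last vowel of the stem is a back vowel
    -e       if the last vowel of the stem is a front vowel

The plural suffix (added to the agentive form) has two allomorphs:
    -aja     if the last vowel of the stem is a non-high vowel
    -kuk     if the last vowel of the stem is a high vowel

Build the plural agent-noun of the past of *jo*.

jookouhukuk

*jo* — last vowel /o/ (a rounded vowel) → -oko → *jooko*.
Since the last vowel of the past-tense form *jooko* is /o/ (a back vowel), it takes -uhu, giving *jookouhu*.
The last vowel of the agentive form *jookouhu* is /u/, which is a high vowel, so the plural suffix is -kuk, giving *jookouhukuk*.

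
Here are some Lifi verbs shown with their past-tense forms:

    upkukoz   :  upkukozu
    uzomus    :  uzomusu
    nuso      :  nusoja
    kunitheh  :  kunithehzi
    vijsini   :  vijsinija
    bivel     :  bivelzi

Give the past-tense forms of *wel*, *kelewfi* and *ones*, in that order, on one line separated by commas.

welzi, kelewfija, onesu

The alternation tracks the final sound of the stem — -u when the stem ends in a sibilant (*upkukoz*, *uzomus*); -zi when the stem ends in a non-sibilant consonant (*kunitheh*, *bivel*); -ja when the stem ends in a vowel (*nuso*, *vijsini*).
Since the final sound of *wel* is /l/ (a non-sibilant consonant), it takes -zi, giving *welzi*.
Since the final sound of *kelewfi* is /i/ (a vowel), it takes -ja, giving *kelewfija*.
*ones*: final sound = /s/, a sibilant → -u → *onesu*.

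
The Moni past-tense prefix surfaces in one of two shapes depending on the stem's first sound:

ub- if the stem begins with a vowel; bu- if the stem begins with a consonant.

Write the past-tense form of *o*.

ubo

The first sound of *o* is /o/, which is a vowel, so the prefix is ub-, giving *ubo*.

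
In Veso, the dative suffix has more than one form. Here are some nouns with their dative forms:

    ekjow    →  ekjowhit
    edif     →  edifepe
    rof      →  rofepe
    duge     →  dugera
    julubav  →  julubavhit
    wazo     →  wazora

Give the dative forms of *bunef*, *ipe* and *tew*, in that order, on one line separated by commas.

Looking at the final sound of each stem: -epe when the stem ends in a voiceless consonant (*edif*, *rof*); -hit when the stem ends in a voiced consonant (*ekjow*, *julubav*); -ra when the stem ends in a vowel (*duge*, *wazo*).
*bunef* — final sound /f/ (a voiceless consonant) → -epe → *bunefepe*.
Since the final sound of *ipe* is /e/ (a vowel), it takes -ra, giving *ipera*.
The final sound of *tew* is /w/, which is a voiced consonant, so the suffix is -hit, giving *tewhit*.

bunefepe, ipera, tewhit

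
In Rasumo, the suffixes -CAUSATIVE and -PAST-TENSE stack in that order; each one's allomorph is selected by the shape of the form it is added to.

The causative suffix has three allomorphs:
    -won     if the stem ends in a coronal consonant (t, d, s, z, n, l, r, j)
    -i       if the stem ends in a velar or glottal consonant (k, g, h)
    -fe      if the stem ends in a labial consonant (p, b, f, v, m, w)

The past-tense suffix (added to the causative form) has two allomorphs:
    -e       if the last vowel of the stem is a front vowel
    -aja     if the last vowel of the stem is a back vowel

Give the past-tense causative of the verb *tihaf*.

The final consonant of *tihaf* is /f/, which is labial, so the causative suffix is -fe, giving *tihaffe*.
The causative form *tihaffe*: last vowel = /e/, a front vowel → -e → *tihaffee*.

tihaffee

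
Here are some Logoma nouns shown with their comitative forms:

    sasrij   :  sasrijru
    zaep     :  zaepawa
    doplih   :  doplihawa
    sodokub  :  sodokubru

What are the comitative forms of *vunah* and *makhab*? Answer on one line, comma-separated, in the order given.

The alternation tracks the final consonant of the stem — -awa when the stem ends in a voiceless consonant (*zaep*, *doplih*); -ru when the stem ends in a voiced consonant (*sasrij*, *sodokub*).
Since the final consonant of *vunah* is /h/ (voiceless), it takes -awa, giving *vunahawa*.
*makhab*: final consonant = /b/, voiced → -ru → *makhabru*.

vunahawa, makhabru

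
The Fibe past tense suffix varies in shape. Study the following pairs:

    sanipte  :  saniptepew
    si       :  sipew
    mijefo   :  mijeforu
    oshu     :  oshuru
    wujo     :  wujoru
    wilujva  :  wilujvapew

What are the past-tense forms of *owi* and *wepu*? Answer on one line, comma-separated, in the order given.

The alternation tracks the last vowel of the stem — -ru when the last vowel of the stem is a rounded vowel (*mijefo*, *oshu*, *wujo*); -pew when the last vowel of the stem is an unrounded vowel (*sanipte*, *si*, *wilujva*).
*owi* — last vowel /i/ (an unrounded vowel) → -pew → *owipew*.
*wepu* — last vowel /u/ (a rounded vowel) → -ru → *wepuru*.

owipew, wepuru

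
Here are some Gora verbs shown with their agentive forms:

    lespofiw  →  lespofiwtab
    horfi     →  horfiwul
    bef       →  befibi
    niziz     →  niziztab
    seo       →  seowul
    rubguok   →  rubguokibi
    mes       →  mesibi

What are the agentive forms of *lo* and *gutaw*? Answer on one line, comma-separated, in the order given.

lowul, gutawtab

The pattern is voicing of the final sound: -ibi when the stem ends in a voiceless consonant (*bef*, *rubguok*, *mes*); -tab when the stem ends in a voiced consonant (*lespofiw*, *niziz*); -wul when the stem ends in a vowel (*horfi*, *seo*).
The final sound of *lo* is /o/, which is a vowel, so the suffix is -wul, giving *lowul*.
Since the final sound of *gutaw* is /w/ (a voiced consonant), it takes -tab, giving *gutawtab*.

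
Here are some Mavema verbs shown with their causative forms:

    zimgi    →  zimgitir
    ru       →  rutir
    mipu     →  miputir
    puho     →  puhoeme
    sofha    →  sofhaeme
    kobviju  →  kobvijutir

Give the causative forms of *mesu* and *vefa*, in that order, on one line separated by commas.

The pattern is height harmony: -tir when the last vowel of the stem is a high vowel (*zimgi*, *ru*, *mipu*, *kobviju*); -eme when the last vowel of the stem is a non-high vowel (*puho*, *sofha*).
Since the last vowel of *mesu* is /u/ (a high vowel), it takes -tir, giving *mesutir*.
The last vowel of *vefa* is /a/, which is a non-high vowel, so the suffix is -eme, giving *vefaeme*.

mesutir, vefaeme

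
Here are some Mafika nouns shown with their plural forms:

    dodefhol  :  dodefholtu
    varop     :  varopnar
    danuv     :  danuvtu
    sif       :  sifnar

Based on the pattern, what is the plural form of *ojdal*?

Looking at the final consonant of each stem: -nar when the stem ends in a voiceless consonant (*varop*, *sif*); -tu when the stem ends in a voiced consonant (*dodefhol*, *danuv*).
*ojdal*: final consonant = /l/, voiced → -tu → *ojdaltu*.

ojdaltu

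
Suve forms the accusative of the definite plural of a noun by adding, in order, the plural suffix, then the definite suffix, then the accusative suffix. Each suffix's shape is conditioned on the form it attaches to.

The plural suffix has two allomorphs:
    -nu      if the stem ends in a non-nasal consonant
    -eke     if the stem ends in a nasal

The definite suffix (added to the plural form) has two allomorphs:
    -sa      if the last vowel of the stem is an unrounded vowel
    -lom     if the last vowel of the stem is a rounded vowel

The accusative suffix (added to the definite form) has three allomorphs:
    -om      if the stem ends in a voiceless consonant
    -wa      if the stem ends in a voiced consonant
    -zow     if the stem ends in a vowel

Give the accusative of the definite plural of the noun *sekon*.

*sekon*: final consonant = /n/, a nasal → -eke → *sekoneke*.
The plural form *sekoneke* — last vowel /e/ (an unrounded vowel) → -sa → *sekonekesa*.
The definite form *sekonekesa*: final sound = /a/, a vowel → -zow → *sekonekesazow*.

sekonekesazow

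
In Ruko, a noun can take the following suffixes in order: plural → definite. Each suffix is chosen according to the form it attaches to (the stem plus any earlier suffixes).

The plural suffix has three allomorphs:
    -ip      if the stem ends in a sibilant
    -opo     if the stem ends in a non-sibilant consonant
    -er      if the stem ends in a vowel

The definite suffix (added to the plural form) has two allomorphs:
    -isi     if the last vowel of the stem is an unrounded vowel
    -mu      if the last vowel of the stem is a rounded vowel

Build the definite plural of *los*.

losipisi

Since the final sound of *los* is /s/ (a sibilant), it takes -ip, giving *losip*.
The plural form *losip* — last vowel /i/ (an unrounded vowel) → -isi → *losipisi*.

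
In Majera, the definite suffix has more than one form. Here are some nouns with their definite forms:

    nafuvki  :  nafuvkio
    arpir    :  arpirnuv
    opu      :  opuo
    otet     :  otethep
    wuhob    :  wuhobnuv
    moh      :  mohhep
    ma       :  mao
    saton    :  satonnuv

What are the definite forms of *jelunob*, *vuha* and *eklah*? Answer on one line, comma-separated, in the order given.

Looking at the final sound of each stem: -hep when the stem ends in a voiceless consonant (*otet*, *moh*); -nuv when the stem ends in a voiced consonant (*arpir*, *wuhob*, *saton*); -o when the stem ends in a vowel (*nafuvki*, *opu*, *ma*).
*jelunob* — final sound /b/ (a voiced consonant) → -nuv → *jelunobnuv*.
*vuha* — final sound /a/ (a vowel) → -o → *vuhao*.
*eklah* — final sound /h/ (a voiceless consonant) → -hep → *eklahhep*.

jelunobnuv, vuhao, eklahhep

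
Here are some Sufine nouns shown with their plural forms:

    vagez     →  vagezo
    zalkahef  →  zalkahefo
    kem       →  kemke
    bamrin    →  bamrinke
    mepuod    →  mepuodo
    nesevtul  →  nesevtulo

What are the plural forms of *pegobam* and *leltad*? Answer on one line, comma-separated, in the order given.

pegobamke, leltado

The suffix is conditioned by the final consonant: -ke when the stem ends in a nasal (*kem*, *bamrin*); -o when the stem ends in a non-nasal consonant (*vagez*, *zalkahef*, *mepuod*, *nesevtul*).
Since the final consonant of *pegobam* is /m/ (a nasal), it takes -ke, giving *pegobamke*.
The final consonant of *leltad* is /d/, which is non-nasal, so the suffix is -o, giving *leltado*.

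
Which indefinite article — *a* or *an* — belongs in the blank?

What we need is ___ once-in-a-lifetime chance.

The indefinite article is chosen by the initial *sound* of the following word, not its spelling.
*once-in-a-lifetime* begins with the sound /wʌ/ (*once* pronounced with initial /w/) — a consonant sound.
So the article is *a*: What we need is a once-in-a-lifetime chance.

a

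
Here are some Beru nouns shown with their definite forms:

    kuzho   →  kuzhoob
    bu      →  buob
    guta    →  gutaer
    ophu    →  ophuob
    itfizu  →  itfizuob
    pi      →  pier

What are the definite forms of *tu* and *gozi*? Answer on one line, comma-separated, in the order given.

tuob, gozier

The suffix is conditioned by the last vowel: -ob when the last vowel of the stem is a rounded vowel (*kuzho*, *bu*, *ophu*, *itfizu*); -er when the last vowel of the stem is an unrounded vowel (*guta*, *pi*).
*tu*: last vowel = /u/, a rounded vowel → -ob → *tuob*.
*gozi*: last vowel = /i/, an unrounded vowel → -er → *gozier*.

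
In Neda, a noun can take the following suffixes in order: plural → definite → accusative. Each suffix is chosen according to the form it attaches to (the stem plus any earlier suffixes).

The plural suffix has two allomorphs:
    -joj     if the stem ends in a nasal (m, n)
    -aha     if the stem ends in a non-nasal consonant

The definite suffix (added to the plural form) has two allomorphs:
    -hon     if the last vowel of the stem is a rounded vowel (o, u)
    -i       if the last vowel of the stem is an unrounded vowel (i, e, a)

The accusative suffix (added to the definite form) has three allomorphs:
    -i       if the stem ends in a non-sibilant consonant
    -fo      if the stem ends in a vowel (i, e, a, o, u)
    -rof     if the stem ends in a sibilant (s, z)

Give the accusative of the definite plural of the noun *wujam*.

wujamjojhoni

*wujam* — final consonant /m/ (a nasal) → -joj → *wujamjoj*.
The plural form *wujamjoj* — last vowel /o/ (a rounded vowel) → -hon → *wujamjojhon*.
The definite form *wujamjojhon* — final sound /n/ (a non-sibilant consonant) → -i → *wujamjojhoni*.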